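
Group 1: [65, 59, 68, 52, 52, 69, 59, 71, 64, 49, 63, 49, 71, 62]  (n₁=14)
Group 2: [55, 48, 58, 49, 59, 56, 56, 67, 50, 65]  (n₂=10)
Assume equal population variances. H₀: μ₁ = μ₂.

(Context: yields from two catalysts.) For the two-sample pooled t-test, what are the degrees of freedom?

degrees of freedom = 22

df = n₁ + n₂ − 2 = 14 + 10 − 2 = 22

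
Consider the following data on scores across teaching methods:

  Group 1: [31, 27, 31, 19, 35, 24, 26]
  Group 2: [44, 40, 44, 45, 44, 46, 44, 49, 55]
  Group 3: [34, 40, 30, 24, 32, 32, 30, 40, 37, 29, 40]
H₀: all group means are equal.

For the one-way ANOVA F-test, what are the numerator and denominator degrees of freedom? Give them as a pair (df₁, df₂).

k = 3 groups, N = 27 total
df = (k−1, N−k) = (3−1, 27−3) = (2, 24)

degrees of freedom = [2, 24]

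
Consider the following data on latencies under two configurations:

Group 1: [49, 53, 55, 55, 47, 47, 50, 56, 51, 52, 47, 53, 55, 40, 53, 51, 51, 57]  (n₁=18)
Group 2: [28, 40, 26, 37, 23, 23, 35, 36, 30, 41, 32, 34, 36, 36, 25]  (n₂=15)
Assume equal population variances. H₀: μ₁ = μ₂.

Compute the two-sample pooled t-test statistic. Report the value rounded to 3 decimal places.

x̄₁=51.222, s₁=4.166, n₁=18
x̄₂=32.133, s₂=5.963, n₂=15
s_p² = [17·4.166² + 14·5.963²]/31 = 25.5756
SE = √(s_p²·(1/18+1/15)) = 1.7680
t = (51.222−32.133)/1.7680 = 10.7967
df = 31

test statistic = 10.797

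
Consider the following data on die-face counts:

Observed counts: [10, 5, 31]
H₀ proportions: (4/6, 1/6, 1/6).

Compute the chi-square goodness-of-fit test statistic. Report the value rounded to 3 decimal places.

n = 46; E_i = n·p_i = [30.67, 7.67, 7.67]
χ² = (10−30.67)²/30.67 + (5−7.67)²/7.67 + (31−7.67)²/7.67 = 85.8696
df = 2

test statistic = 85.870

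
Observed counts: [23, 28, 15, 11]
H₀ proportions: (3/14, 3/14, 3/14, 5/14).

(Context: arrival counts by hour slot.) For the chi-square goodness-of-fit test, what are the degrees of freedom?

df = k − 1 = 4 − 1 = 3

degrees of freedom = 3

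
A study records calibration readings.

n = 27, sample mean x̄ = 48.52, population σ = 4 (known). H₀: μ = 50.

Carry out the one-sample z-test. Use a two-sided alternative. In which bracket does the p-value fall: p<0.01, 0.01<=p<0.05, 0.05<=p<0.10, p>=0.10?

p-value bracket: 0.05<=p<0.10

SE = σ/√n = 4/√27 = 0.7698
z = (x̄−μ₀)/SE = (48.52−50)/0.7698 = -1.9226
p-value (two-sided) = 0.05453
→ bracket: 0.05<=p<0.10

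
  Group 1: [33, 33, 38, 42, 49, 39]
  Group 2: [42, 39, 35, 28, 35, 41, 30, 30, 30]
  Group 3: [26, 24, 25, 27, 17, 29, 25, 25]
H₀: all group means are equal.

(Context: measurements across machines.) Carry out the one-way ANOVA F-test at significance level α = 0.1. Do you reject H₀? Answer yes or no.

Group means [39.00, 34.44, 24.75], grand mean 32.261
SSB = Σnᵢ(x̄ᵢ−x̄)² = 766.713; SSW = ΣΣ(x−x̄ᵢ)² = 489.722
MSB = 766.713/2 = 383.3563; MSW = 489.722/20 = 24.4861
F = MSB/MSW = 15.6561
df = (2, 20)
p-value (upper-tail) = 0.00008
At α=0.1: p < α → reject H₀

reject H₀: yes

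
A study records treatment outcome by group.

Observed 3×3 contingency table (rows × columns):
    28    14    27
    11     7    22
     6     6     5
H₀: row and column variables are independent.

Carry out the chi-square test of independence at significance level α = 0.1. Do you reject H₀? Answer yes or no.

Row totals [69, 40, 17], col totals [45, 27, 54], n=126
χ² = (28−24.64)²/24.64 + (14−14.79)²/14.79 + (27−29.57)²/29.57 + (11−14.29)²/14.29 + (7−8.57)²/8.57 + (22−17.14)²/17.14 + (6−6.07)²/6.07 + (6−3.64)²/3.64 + (5−7.29)²/7.29 = 5.3858
df = 4
p-value (upper-tail) = 0.24995
At α=0.1: p ≥ α → fail to reject H₀

reject H₀: no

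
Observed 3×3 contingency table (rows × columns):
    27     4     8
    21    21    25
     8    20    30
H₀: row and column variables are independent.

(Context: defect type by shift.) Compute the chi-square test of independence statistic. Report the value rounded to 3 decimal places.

Row totals [39, 67, 58], col totals [56, 45, 63], n=164
χ² = (27−13.32)²/13.32 + (4−10.70)²/10.70 + (8−14.98)²/14.98 + (21−22.88)²/22.88 + (21−18.38)²/18.38 + (25−25.74)²/25.74 + (8−19.80)²/19.80 + (20−15.91)²/15.91 + (30−22.28)²/22.28 = 32.8160
df = 4

test statistic = 32.816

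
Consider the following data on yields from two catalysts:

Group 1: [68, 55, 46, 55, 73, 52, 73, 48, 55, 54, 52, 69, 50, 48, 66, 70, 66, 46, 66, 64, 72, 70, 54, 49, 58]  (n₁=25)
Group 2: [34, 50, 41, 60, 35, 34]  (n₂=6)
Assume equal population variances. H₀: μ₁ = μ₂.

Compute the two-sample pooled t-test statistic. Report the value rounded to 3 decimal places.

x̄₁=59.160, s₁=9.384, n₁=25
x̄₂=42.333, s₂=10.633, n₂=6
s_p² = [24·9.384² + 5·10.633²]/29 = 92.3687
SE = √(s_p²·(1/25+1/6)) = 4.3692
t = (59.160−42.333)/4.3692 = 3.8512
df = 29

test statistic = 3.851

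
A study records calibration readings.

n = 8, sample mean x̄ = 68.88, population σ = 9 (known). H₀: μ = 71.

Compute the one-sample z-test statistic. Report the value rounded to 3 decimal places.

test statistic = -0.666

SE = σ/√n = 9/√8 = 3.1820
z = (x̄−μ₀)/SE = (68.88−71)/3.1820 = -0.6663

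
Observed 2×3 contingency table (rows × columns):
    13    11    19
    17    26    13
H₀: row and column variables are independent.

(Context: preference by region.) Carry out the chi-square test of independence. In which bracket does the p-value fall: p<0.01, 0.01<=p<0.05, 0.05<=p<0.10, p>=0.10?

p-value bracket: 0.01<=p<0.05

Row totals [43, 56], col totals [30, 37, 32], n=99
χ² = (13−13.03)²/13.03 + (11−16.07)²/16.07 + (19−13.90)²/13.90 + (17−16.97)²/16.97 + (26−20.93)²/20.93 + (13−18.10)²/18.10 = 6.1382
df = 2
p-value (upper-tail) = 0.04646
→ bracket: 0.01<=p<0.05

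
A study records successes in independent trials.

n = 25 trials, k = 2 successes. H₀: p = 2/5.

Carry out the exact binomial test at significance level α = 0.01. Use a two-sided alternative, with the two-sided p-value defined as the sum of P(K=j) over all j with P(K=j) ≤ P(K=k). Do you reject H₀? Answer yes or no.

Exact binomial: n=25, k=2, p₀=2/5=0.4000
P(X=j) = C(n,j)·p₀^j·(1−p₀)^(n−j); p = Σ P(X=j) over j with P(X=j) ≤ P(X=2)
p-value (two-sided) = 0.00071
At α=0.01: p < α → reject H₀

reject H₀: yes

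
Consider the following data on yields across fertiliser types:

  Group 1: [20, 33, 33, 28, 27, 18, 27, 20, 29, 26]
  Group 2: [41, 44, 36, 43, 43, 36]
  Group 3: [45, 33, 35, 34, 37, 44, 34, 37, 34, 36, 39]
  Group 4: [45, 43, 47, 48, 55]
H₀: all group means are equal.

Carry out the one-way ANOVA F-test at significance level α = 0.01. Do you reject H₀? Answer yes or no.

reject H₀: yes

Group means [26.10, 40.50, 37.09, 47.60], grand mean 35.938
SSB = Σnᵢ(x̄ᵢ−x̄)² = 1787.366; SSW = ΣΣ(x−x̄ᵢ)² = 562.509
MSB = 1787.366/3 = 595.7886; MSW = 562.509/28 = 20.0896
F = MSB/MSW = 29.6566
df = (3, 28)
p-value (upper-tail) = 0.00000
At α=0.01: p < α → reject H₀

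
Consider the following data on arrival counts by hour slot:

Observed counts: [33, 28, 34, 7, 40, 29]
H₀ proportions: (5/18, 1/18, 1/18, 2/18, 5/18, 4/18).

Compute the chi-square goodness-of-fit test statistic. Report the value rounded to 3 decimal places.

n = 171; E_i = n·p_i = [47.50, 9.50, 9.50, 19.00, 47.50, 38.00]
χ² = (33−47.50)²/47.50 + (28−9.50)²/9.50 + (34−9.50)²/9.50 + (7−19.00)²/19.00 + (40−47.50)²/47.50 + (29−38.00)²/38.00 = 114.5316
df = 5

test statistic = 114.532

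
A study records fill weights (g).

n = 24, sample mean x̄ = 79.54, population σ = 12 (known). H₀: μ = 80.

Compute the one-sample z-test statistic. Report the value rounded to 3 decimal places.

test statistic = -0.188

SE = σ/√n = 12/√24 = 2.4495
z = (x̄−μ₀)/SE = (79.54−80)/2.4495 = -0.1878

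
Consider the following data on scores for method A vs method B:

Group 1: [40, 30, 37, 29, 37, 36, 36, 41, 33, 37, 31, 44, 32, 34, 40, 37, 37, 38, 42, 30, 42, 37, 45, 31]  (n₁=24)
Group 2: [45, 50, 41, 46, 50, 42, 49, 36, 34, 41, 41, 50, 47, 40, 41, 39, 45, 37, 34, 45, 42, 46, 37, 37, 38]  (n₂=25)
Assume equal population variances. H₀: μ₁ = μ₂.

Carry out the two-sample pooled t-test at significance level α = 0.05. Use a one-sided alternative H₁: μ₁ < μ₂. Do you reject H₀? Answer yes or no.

x̄₁=36.500, s₁=4.559, n₁=24
x̄₂=42.120, s₂=4.986, n₂=25
s_p² = [23·4.559² + 24·4.986²]/47 = 22.8647
SE = √(s_p²·(1/24+1/25)) = 1.3665
t = (36.500−42.120)/1.3665 = -4.1127
df = 47
p-value (one-sided, H₁ less) = 0.00008
At α=0.05: p < α → reject H₀

reject H₀: yes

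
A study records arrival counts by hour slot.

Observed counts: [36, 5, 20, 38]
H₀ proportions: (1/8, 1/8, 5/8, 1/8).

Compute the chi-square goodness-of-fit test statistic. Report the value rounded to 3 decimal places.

test statistic = 130.899

n = 99; E_i = n·p_i = [12.38, 12.38, 61.88, 12.38]
χ² = (36−12.38)²/12.38 + (5−12.38)²/12.38 + (20−61.88)²/61.88 + (38−12.38)²/12.38 = 130.8990
df = 3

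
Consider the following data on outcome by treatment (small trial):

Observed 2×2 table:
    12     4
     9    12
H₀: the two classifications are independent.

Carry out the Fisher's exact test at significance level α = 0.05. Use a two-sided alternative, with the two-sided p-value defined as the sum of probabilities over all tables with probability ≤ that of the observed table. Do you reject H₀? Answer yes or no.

Margins: r₁=16, r₂=21, c₁=21, c₂=16, n=37
p_obs = C(16,12)·C(21,9)/C(37,21); sum pmf over tables with pmf ≤ p_obs
p-value (two-sided) = 0.09311
At α=0.05: p ≥ α → fail to reject H₀

reject H₀: no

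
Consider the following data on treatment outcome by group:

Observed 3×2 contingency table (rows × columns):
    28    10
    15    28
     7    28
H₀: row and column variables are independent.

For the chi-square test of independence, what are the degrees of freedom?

degrees of freedom = 2

df = (r−1)(c−1) = (3−1)·(2−1) = 2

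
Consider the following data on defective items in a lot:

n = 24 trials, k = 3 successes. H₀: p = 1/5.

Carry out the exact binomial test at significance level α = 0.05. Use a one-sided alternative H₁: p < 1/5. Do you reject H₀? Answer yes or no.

reject H₀: no

Exact binomial: n=24, k=3, p₀=1/5=0.2000
P(X≤3) from Σ C(n,i)·p₀^i·(1−p₀)^(n−i)
p-value (one-sided, H₁ less) = 0.26386
At α=0.05: p ≥ α → fail to reject H₀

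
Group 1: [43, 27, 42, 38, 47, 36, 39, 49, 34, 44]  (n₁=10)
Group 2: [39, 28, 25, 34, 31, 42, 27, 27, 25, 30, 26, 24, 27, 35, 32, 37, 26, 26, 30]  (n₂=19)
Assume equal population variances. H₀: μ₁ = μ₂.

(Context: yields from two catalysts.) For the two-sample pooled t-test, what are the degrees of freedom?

degrees of freedom = 27

df = n₁ + n₂ − 2 = 10 + 19 − 2 = 27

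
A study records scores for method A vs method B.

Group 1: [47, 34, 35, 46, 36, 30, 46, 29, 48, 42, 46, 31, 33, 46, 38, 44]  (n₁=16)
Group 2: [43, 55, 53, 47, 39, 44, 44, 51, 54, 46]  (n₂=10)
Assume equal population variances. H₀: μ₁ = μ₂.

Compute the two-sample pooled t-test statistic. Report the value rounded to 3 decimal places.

test statistic = -3.194

x̄₁=39.438, s₁=6.850, n₁=16
x̄₂=47.600, s₂=5.379, n₂=10
s_p² = [15·6.850² + 9·5.379²]/24 = 40.1807
SE = √(s_p²·(1/16+1/10)) = 2.5553
t = (39.438−47.600)/2.5553 = -3.1944
df = 24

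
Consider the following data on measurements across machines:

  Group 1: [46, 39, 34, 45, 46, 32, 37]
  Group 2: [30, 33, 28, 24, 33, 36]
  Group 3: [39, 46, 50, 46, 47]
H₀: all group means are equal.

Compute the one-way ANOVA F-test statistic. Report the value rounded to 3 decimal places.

Group means [39.86, 30.67, 45.60], grand mean 38.389
SSB = Σnᵢ(x̄ᵢ−x̄)² = 632.887; SSW = ΣΣ(x−x̄ᵢ)² = 363.390
MSB = 632.887/2 = 316.4437; MSW = 363.390/15 = 24.2260
F = MSB/MSW = 13.0621
df = (2, 15)

test statistic = 13.062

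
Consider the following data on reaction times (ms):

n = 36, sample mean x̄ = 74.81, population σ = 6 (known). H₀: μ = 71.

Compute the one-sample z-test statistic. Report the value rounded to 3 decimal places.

SE = σ/√n = 6/√36 = 1.0000
z = (x̄−μ₀)/SE = (74.81−71)/1.0000 = 3.8100

test statistic = 3.810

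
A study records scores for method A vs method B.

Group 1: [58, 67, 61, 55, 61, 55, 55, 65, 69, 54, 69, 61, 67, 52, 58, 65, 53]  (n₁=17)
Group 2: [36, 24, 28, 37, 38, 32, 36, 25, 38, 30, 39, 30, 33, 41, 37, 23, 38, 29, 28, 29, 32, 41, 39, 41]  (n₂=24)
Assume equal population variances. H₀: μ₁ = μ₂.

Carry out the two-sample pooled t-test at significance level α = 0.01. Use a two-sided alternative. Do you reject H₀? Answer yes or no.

x̄₁=60.294, s₁=5.828, n₁=17
x̄₂=33.500, s₂=5.634, n₂=24
s_p² = [16·5.828² + 23·5.634²]/39 = 32.6546
SE = √(s_p²·(1/17+1/24)) = 1.8115
t = (60.294−33.500)/1.8115 = 14.7913
df = 39
p-value (two-sided) = 0.00000
At α=0.01: p < α → reject H₀

reject H₀: yes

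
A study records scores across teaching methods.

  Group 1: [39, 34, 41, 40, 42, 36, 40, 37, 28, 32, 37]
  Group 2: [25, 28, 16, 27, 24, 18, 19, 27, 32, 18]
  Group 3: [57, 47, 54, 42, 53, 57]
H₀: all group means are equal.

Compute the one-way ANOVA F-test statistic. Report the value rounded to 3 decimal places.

test statistic = 59.575

Group means [36.91, 23.40, 51.67], grand mean 35.185
SSB = Σnᵢ(x̄ᵢ−x̄)² = 3051.432; SSW = ΣΣ(x−x̄ᵢ)² = 614.642
MSB = 3051.432/2 = 1525.7158; MSW = 614.642/24 = 25.6101
F = MSB/MSW = 59.5748
df = (2, 24)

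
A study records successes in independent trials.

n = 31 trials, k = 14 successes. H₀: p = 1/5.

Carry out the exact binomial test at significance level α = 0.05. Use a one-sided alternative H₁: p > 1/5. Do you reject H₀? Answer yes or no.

reject H₀: yes

Exact binomial: n=31, k=14, p₀=1/5=0.2000
P(X≥14) from Σ C(n,i)·p₀^i·(1−p₀)^(n−i)
p-value (one-sided, H₁ greater) = 0.00134
At α=0.05: p < α → reject H₀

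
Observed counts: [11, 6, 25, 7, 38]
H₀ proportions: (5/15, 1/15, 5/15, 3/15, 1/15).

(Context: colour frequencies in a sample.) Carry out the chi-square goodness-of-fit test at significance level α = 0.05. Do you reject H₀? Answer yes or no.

n = 87; E_i = n·p_i = [29.00, 5.80, 29.00, 17.40, 5.80]
χ² = (11−29.00)²/29.00 + (6−5.80)²/5.80 + (25−29.00)²/29.00 + (7−17.40)²/17.40 + (38−5.80)²/5.80 = 196.7126
df = 4
p-value (upper-tail) = 0.00000
At α=0.05: p < α → reject H₀

reject H₀: yes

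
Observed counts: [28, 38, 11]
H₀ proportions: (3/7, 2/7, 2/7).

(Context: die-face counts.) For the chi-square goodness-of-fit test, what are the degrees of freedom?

df = k − 1 = 3 − 1 = 2

degrees of freedom = 2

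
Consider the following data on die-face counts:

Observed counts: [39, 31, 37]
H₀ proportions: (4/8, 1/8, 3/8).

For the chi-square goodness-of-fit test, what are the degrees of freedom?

degrees of freedom = 2

df = k − 1 = 3 − 1 = 2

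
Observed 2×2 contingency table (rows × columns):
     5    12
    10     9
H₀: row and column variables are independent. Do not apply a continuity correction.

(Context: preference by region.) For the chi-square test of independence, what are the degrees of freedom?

degrees of freedom = 1

df = (r−1)(c−1) = (2−1)·(2−1) = 1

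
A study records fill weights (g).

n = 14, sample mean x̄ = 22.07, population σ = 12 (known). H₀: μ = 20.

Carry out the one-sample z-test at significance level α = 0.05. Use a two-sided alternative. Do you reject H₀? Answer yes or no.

SE = σ/√n = 12/√14 = 3.2071
z = (x̄−μ₀)/SE = (22.07−20)/3.2071 = 0.6454
p-value (two-sided) = 0.51864
At α=0.05: p ≥ α → fail to reject H₀

reject H₀: no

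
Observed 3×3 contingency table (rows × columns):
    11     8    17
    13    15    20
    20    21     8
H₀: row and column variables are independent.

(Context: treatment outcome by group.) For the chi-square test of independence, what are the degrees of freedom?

degrees of freedom = 4

df = (r−1)(c−1) = (3−1)·(3−1) = 4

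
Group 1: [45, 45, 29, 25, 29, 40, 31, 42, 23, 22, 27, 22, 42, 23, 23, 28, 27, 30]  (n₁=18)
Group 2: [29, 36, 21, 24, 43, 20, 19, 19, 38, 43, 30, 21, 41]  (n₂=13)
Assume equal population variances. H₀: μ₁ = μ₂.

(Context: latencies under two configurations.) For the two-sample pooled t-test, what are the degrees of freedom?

degrees of freedom = 29

df = n₁ + n₂ − 2 = 18 + 13 − 2 = 29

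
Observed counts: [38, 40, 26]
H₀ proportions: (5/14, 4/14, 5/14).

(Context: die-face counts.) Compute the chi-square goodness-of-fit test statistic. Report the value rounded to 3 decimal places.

test statistic = 6.923

n = 104; E_i = n·p_i = [37.14, 29.71, 37.14]
χ² = (38−37.14)²/37.14 + (40−29.71)²/29.71 + (26−37.14)²/37.14 = 6.9231
df = 2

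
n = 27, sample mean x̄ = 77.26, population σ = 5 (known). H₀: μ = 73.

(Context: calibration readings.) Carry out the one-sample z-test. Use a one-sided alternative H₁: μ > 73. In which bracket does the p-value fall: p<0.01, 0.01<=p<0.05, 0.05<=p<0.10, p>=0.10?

p-value bracket: p<0.01

SE = σ/√n = 5/√27 = 0.9623
z = (x̄−μ₀)/SE = (77.26−73)/0.9623 = 4.4271
p-value (one-sided, H₁ greater) = 0.00000
→ bracket: p<0.01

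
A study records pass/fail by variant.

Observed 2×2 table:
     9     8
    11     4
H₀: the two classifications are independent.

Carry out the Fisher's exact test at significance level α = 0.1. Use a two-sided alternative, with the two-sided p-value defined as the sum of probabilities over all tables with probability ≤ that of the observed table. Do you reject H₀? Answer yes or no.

Margins: r₁=17, r₂=15, c₁=20, c₂=12, n=32
p_obs = C(17,9)·C(15,11)/C(32,20); sum pmf over tables with pmf ≤ p_obs
p-value (two-sided) = 0.29066
At α=0.1: p ≥ α → fail to reject H₀

reject H₀: no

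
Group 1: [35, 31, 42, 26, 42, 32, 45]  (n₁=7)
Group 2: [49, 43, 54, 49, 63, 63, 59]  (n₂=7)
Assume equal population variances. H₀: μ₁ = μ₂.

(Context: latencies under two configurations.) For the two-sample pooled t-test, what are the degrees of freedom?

df = n₁ + n₂ − 2 = 7 + 7 − 2 = 12

degrees of freedom = 12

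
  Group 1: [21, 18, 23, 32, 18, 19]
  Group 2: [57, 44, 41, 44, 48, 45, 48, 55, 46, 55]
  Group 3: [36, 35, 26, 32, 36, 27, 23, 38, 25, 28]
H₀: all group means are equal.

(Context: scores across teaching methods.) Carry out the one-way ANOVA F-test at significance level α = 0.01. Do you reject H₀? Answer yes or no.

reject H₀: yes

Group means [21.83, 48.30, 30.60], grand mean 35.385
SSB = Σnᵢ(x̄ᵢ−x̄)² = 2998.821; SSW = ΣΣ(x−x̄ᵢ)² = 679.333
MSB = 2998.821/2 = 1499.4103; MSW = 679.333/23 = 29.5362
F = MSB/MSW = 50.7651
df = (2, 23)
p-value (upper-tail) = 0.00000
At α=0.01: p < α → reject H₀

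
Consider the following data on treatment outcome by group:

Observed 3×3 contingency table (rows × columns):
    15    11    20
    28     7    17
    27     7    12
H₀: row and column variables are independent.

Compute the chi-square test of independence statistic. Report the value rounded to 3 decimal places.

test statistic = 7.480

Row totals [46, 52, 46], col totals [70, 25, 49], n=144
χ² = (15−22.36)²/22.36 + (11−7.99)²/7.99 + (20−15.65)²/15.65 + (28−25.28)²/25.28 + (7−9.03)²/9.03 + (17−17.69)²/17.69 + (27−22.36)²/22.36 + (7−7.99)²/7.99 + (12−15.65)²/15.65 = 7.4804
df = 4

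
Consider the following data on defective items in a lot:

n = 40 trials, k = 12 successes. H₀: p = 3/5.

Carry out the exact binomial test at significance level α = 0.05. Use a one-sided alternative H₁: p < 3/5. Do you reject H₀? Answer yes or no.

reject H₀: yes

Exact binomial: n=40, k=12, p₀=3/5=0.6000
P(X≤12) from Σ C(n,i)·p₀^i·(1−p₀)^(n−i)
p-value (one-sided, H₁ less) = 0.00012
At α=0.05: p < α → reject H₀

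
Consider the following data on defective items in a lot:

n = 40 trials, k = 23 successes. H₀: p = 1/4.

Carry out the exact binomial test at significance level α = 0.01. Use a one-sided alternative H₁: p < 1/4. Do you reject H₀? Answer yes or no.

Exact binomial: n=40, k=23, p₀=1/4=0.2500
P(X≤23) from Σ C(n,i)·p₀^i·(1−p₀)^(n−i)
p-value (one-sided, H₁ less) = 1.00000
At α=0.01: p ≥ α → fail to reject H₀

reject H₀: no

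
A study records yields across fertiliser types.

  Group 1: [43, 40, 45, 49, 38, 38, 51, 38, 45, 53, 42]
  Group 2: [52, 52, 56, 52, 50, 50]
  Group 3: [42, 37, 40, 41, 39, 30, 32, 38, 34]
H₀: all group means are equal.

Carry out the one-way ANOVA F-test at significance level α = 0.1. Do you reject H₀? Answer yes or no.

reject H₀: yes

Group means [43.82, 52.00, 37.00], grand mean 43.346
SSB = Σnᵢ(x̄ᵢ−x̄)² = 814.248; SSW = ΣΣ(x−x̄ᵢ)² = 447.636
MSB = 814.248/2 = 407.1241; MSW = 447.636/23 = 19.4625
F = MSB/MSW = 20.9184
df = (2, 23)
p-value (upper-tail) = 0.00001
At α=0.1: p < α → reject H₀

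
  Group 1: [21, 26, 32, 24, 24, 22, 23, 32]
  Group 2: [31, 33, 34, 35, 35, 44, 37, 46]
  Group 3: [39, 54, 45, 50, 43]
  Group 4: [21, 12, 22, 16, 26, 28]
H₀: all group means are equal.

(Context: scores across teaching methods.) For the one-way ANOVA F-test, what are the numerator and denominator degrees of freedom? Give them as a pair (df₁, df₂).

degrees of freedom = [3, 23]

k = 4 groups, N = 27 total
df = (k−1, N−k) = (4−1, 27−4) = (3, 23)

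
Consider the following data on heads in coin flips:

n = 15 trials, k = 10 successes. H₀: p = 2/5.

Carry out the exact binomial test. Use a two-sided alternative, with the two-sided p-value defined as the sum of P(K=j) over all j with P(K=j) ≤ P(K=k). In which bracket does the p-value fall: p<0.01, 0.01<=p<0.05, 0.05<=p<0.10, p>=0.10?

Exact binomial: n=15, k=10, p₀=2/5=0.4000
P(X=j) = C(n,j)·p₀^j·(1−p₀)^(n−j); p = Σ P(X=j) over j with P(X=j) ≤ P(X=10)
p-value (two-sided) = 0.06095
→ bracket: 0.05<=p<0.10

p-value bracket: 0.05<=p<0.10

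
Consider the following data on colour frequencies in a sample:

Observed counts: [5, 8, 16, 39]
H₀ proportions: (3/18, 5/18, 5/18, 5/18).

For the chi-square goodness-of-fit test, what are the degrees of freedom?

df = k − 1 = 4 − 1 = 3

degrees of freedom = 3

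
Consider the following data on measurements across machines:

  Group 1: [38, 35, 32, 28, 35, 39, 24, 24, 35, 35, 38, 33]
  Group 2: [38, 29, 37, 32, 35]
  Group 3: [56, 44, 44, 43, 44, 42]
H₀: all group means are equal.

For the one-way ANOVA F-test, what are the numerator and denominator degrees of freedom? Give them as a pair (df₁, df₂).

degrees of freedom = [2, 20]

k = 3 groups, N = 23 total
df = (k−1, N−k) = (3−1, 23−3) = (2, 20)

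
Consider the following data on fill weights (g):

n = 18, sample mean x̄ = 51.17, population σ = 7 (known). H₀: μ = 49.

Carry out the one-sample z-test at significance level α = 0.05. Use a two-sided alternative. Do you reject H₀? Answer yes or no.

reject H₀: no

SE = σ/√n = 7/√18 = 1.6499
z = (x̄−μ₀)/SE = (51.17−49)/1.6499 = 1.3152
p-value (two-sided) = 0.18844
At α=0.05: p ≥ α → fail to reject H₀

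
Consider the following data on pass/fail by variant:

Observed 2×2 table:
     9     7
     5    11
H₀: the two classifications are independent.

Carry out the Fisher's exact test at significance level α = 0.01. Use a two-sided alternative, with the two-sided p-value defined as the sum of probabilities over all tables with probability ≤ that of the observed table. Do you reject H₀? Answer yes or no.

Margins: r₁=16, r₂=16, c₁=14, c₂=18, n=32
p_obs = C(16,9)·C(16,5)/C(32,14); sum pmf over tables with pmf ≤ p_obs
p-value (two-sided) = 0.28516
At α=0.01: p ≥ α → fail to reject H₀

reject H₀: no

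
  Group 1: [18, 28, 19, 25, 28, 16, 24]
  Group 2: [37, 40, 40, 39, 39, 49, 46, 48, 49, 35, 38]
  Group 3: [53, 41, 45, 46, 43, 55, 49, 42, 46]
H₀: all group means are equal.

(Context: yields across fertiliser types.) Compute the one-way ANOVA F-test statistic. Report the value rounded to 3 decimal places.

test statistic = 50.336

Group means [22.57, 41.82, 46.67], grand mean 38.444
SSB = Σnᵢ(x̄ᵢ−x̄)² = 2497.316; SSW = ΣΣ(x−x̄ᵢ)² = 595.351
MSB = 2497.316/2 = 1248.6580; MSW = 595.351/24 = 24.8063
F = MSB/MSW = 50.3364
df = (2, 24)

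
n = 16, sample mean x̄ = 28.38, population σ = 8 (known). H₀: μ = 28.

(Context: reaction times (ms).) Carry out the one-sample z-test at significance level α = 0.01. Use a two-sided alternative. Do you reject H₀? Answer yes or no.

SE = σ/√n = 8/√16 = 2.0000
z = (x̄−μ₀)/SE = (28.38−28)/2.0000 = 0.1900
p-value (two-sided) = 0.84931
At α=0.01: p ≥ α → fail to reject H₀

reject H₀: no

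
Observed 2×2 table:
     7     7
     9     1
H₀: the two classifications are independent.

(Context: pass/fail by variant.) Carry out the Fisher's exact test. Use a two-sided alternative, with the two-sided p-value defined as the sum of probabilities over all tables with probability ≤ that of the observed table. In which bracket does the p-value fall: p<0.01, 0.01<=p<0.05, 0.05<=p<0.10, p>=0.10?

p-value bracket: 0.05<=p<0.10

Margins: r₁=14, r₂=10, c₁=16, c₂=8, n=24
p_obs = C(14,7)·C(10,9)/C(24,16); sum pmf over tables with pmf ≤ p_obs
p-value (two-sided) = 0.07908
→ bracket: 0.05<=p<0.10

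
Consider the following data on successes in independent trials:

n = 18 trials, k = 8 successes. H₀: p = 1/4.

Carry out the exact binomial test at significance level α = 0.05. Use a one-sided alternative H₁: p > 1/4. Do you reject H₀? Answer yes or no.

reject H₀: no

Exact binomial: n=18, k=8, p₀=1/4=0.2500
P(X≥8) from Σ C(n,i)·p₀^i·(1−p₀)^(n−i)
p-value (one-sided, H₁ greater) = 0.05695
At α=0.05: p ≥ α → fail to reject H₀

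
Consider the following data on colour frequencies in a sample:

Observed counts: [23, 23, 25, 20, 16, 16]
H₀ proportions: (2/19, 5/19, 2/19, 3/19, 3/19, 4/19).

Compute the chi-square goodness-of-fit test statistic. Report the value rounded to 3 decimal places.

test statistic = 26.137

n = 123; E_i = n·p_i = [12.95, 32.37, 12.95, 19.42, 19.42, 25.89]
χ² = (23−12.95)²/12.95 + (23−32.37)²/32.37 + (25−12.95)²/12.95 + (20−19.42)²/19.42 + (16−19.42)²/19.42 + (16−25.89)²/25.89 = 26.1371
df = 5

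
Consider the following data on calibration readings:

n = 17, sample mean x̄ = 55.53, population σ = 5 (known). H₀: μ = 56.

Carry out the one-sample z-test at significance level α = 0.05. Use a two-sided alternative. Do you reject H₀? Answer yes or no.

SE = σ/√n = 5/√17 = 1.2127
z = (x̄−μ₀)/SE = (55.53−56)/1.2127 = -0.3876
p-value (two-sided) = 0.69833
At α=0.05: p ≥ α → fail to reject H₀

reject H₀: no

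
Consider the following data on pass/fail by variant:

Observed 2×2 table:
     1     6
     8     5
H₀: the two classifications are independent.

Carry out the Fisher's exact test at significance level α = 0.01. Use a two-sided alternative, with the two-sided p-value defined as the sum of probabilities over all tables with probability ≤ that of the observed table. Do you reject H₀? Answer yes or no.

Margins: r₁=7, r₂=13, c₁=9, c₂=11, n=20
p_obs = C(7,1)·C(13,8)/C(20,9); sum pmf over tables with pmf ≤ p_obs
p-value (two-sided) = 0.07028
At α=0.01: p ≥ α → fail to reject H₀

reject H₀: no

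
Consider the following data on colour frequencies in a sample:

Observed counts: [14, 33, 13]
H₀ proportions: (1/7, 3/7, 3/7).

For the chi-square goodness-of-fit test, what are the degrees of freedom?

degrees of freedom = 2

df = k − 1 = 3 − 1 = 2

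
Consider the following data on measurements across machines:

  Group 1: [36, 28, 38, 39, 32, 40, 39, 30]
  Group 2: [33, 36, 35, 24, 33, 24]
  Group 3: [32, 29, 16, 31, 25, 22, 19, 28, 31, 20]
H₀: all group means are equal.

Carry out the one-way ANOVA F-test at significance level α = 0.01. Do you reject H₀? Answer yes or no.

Group means [35.25, 30.83, 25.30], grand mean 30.000
SSB = Σnᵢ(x̄ᵢ−x̄)² = 445.567; SSW = ΣΣ(x−x̄ᵢ)² = 592.433
MSB = 445.567/2 = 222.7833; MSW = 592.433/21 = 28.2111
F = MSB/MSW = 7.8970
df = (2, 21)
p-value (upper-tail) = 0.00277
At α=0.01: p < α → reject H₀

reject H₀: yes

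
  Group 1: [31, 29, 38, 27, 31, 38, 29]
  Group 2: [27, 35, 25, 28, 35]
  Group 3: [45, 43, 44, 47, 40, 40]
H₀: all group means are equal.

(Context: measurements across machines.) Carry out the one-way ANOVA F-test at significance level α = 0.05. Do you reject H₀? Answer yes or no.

Group means [31.86, 30.00, 43.17], grand mean 35.111
SSB = Σnᵢ(x̄ᵢ−x̄)² = 594.087; SSW = ΣΣ(x−x̄ᵢ)² = 243.690
MSB = 594.087/2 = 297.0437; MSW = 243.690/15 = 16.2460
F = MSB/MSW = 18.2841
df = (2, 15)
p-value (upper-tail) = 0.00010
At α=0.05: p < α → reject H₀

reject H₀: yes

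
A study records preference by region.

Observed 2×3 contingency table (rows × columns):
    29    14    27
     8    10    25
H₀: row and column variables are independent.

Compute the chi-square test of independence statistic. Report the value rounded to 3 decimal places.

test statistic = 6.587

Row totals [70, 43], col totals [37, 24, 52], n=113
χ² = (29−22.92)²/22.92 + (14−14.87)²/14.87 + (27−32.21)²/32.21 + (8−14.08)²/14.08 + (10−9.13)²/9.13 + (25−19.79)²/19.79 = 6.5873
df = 2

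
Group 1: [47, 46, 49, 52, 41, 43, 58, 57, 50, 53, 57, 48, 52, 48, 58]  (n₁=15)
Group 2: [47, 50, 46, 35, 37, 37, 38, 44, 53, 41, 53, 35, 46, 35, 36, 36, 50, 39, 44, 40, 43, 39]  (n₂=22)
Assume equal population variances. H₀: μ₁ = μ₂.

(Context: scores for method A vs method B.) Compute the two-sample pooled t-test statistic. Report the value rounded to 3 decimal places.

test statistic = 4.489

x̄₁=50.600, s₁=5.356, n₁=15
x̄₂=42.000, s₂=5.952, n₂=22
s_p² = [14·5.356² + 21·5.952²]/35 = 32.7314
SE = √(s_p²·(1/15+1/22)) = 1.9157
t = (50.600−42.000)/1.9157 = 4.4892
df = 35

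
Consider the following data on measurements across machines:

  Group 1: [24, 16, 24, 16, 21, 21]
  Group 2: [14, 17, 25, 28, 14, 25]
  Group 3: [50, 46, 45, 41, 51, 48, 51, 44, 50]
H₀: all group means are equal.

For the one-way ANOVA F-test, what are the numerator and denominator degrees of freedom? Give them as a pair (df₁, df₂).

degrees of freedom = [2, 18]

k = 3 groups, N = 21 total
df = (k−1, N−k) = (3−1, 21−3) = (2, 18)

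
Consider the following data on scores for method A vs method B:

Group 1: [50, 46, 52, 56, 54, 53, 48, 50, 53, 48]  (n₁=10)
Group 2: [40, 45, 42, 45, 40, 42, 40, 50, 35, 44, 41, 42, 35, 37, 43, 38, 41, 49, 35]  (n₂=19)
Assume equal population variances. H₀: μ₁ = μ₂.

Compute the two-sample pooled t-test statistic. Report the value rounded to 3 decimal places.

test statistic = 6.352

x̄₁=51.000, s₁=3.127, n₁=10
x̄₂=41.263, s₂=4.267, n₂=19
s_p² = [9·3.127² + 18·4.267²]/27 = 15.3957
SE = √(s_p²·(1/10+1/19)) = 1.5329
t = (51.000−41.263)/1.5329 = 6.3518
df = 27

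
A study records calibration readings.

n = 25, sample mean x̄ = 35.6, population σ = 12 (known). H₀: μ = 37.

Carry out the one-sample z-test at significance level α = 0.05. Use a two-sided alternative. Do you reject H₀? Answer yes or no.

SE = σ/√n = 12/√25 = 2.4000
z = (x̄−μ₀)/SE = (35.6−37)/2.4000 = -0.5833
p-value (two-sided) = 0.55967
At α=0.05: p ≥ α → fail to reject H₀

reject H₀: no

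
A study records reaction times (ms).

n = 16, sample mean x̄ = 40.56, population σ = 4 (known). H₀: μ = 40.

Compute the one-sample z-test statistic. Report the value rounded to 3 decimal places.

test statistic = 0.560

SE = σ/√n = 4/√16 = 1.0000
z = (x̄−μ₀)/SE = (40.56−40)/1.0000 = 0.5600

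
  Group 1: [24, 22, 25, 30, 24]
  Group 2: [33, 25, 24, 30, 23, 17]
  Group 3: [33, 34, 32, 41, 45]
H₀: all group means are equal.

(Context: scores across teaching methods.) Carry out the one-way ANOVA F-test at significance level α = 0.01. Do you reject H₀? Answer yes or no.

Group means [25.00, 25.33, 37.00], grand mean 28.875
SSB = Σnᵢ(x̄ᵢ−x̄)² = 480.417; SSW = ΣΣ(x−x̄ᵢ)² = 323.333
MSB = 480.417/2 = 240.2083; MSW = 323.333/13 = 24.8718
F = MSB/MSW = 9.6579
df = (2, 13)
p-value (upper-tail) = 0.00269
At α=0.01: p < α → reject H₀

reject H₀: yes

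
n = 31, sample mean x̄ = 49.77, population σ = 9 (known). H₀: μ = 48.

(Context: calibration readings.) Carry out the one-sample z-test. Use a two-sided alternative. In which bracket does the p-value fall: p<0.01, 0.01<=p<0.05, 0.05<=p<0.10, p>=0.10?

SE = σ/√n = 9/√31 = 1.6164
z = (x̄−μ₀)/SE = (49.77−48)/1.6164 = 1.0950
p-value (two-sided) = 0.27352
→ bracket: p>=0.10

p-value bracket: p>=0.10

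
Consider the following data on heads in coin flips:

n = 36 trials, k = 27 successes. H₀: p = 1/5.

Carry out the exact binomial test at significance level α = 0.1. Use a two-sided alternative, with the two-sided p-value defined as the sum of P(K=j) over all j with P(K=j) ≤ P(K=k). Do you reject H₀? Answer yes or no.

Exact binomial: n=36, k=27, p₀=1/5=0.2000
P(X=j) = C(n,j)·p₀^j·(1−p₀)^(n−j); p = Σ P(X=j) over j with P(X=j) ≤ P(X=27)
p-value (two-sided) = 0.00000
At α=0.1: p < α → reject H₀

reject H₀: yes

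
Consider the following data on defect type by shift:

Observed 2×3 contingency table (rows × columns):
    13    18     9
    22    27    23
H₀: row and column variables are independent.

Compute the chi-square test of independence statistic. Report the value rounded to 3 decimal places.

test statistic = 1.194

Row totals [40, 72], col totals [35, 45, 32], n=112
χ² = (13−12.50)²/12.50 + (18−16.07)²/16.07 + (9−11.43)²/11.43 + (22−22.50)²/22.50 + (27−28.93)²/28.93 + (23−20.57)²/20.57 = 1.1939
df = 2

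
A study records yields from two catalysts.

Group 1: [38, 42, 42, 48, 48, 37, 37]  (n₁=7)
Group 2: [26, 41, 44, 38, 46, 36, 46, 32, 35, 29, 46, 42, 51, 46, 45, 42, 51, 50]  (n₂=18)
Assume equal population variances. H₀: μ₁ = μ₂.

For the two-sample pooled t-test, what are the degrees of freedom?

degrees of freedom = 23

df = n₁ + n₂ − 2 = 7 + 18 − 2 = 23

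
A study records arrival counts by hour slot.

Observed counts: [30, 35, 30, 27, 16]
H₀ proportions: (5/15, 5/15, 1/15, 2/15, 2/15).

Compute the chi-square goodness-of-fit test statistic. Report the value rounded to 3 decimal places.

test statistic = 59.554

n = 138; E_i = n·p_i = [46.00, 46.00, 9.20, 18.40, 18.40]
χ² = (30−46.00)²/46.00 + (35−46.00)²/46.00 + (30−9.20)²/9.20 + (27−18.40)²/18.40 + (16−18.40)²/18.40 = 59.5543
df = 4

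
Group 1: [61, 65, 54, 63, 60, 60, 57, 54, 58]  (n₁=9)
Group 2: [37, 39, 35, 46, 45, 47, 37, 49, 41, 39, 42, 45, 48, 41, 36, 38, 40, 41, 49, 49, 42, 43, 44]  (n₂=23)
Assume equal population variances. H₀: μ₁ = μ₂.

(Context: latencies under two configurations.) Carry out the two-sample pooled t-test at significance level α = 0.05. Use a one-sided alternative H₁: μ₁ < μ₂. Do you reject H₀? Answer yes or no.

reject H₀: no

x̄₁=59.111, s₁=3.756, n₁=9
x̄₂=42.304, s₂=4.374, n₂=23
s_p² = [8·3.756² + 22·4.374²]/30 = 17.7919
SE = √(s_p²·(1/9+1/23)) = 1.6584
t = (59.111−42.304)/1.6584 = 10.1340
df = 30
p-value (one-sided, H₁ less) = 1.00000
At α=0.05: p ≥ α → fail to reject H₀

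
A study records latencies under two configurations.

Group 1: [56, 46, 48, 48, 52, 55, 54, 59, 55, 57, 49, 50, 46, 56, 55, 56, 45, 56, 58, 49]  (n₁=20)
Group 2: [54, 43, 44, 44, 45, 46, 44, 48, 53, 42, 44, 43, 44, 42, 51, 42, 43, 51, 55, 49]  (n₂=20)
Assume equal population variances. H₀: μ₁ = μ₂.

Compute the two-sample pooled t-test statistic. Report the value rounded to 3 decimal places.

test statistic = 4.451

x̄₁=52.500, s₁=4.443, n₁=20
x̄₂=46.350, s₂=4.295, n₂=20
s_p² = [19·4.443² + 19·4.295²]/38 = 19.0934
SE = √(s_p²·(1/20+1/20)) = 1.3818
t = (52.500−46.350)/1.3818 = 4.4508
df = 38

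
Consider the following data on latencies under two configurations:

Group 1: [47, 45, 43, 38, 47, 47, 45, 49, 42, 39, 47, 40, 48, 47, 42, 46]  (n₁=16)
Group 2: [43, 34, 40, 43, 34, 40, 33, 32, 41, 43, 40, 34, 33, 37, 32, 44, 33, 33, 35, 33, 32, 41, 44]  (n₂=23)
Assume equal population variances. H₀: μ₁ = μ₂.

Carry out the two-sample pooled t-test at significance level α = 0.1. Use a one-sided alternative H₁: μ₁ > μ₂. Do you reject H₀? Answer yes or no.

x̄₁=44.500, s₁=3.406, n₁=16
x̄₂=37.130, s₂=4.526, n₂=23
s_p² = [15·3.406² + 22·4.526²]/37 = 16.8813
SE = √(s_p²·(1/16+1/23)) = 1.3376
t = (44.500−37.130)/1.3376 = 5.5097
df = 37
p-value (one-sided, H₁ greater) = 0.00000
At α=0.1: p < α → reject H₀

reject H₀: yes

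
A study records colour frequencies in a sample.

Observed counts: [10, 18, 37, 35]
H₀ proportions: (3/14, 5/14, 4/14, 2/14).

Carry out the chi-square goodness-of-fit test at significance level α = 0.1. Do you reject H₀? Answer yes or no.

n = 100; E_i = n·p_i = [21.43, 35.71, 28.57, 14.29]
χ² = (10−21.43)²/21.43 + (18−35.71)²/35.71 + (37−28.57)²/28.57 + (35−14.29)²/14.29 = 47.4037
df = 3
p-value (upper-tail) = 0.00000
At α=0.1: p < α → reject H₀

reject H₀: yes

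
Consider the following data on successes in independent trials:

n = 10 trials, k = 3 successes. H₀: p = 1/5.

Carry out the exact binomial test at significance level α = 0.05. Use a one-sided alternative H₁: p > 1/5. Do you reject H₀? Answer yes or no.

reject H₀: no

Exact binomial: n=10, k=3, p₀=1/5=0.2000
P(X≥3) from Σ C(n,i)·p₀^i·(1−p₀)^(n−i)
p-value (one-sided, H₁ greater) = 0.32220
At α=0.05: p ≥ α → fail to reject H₀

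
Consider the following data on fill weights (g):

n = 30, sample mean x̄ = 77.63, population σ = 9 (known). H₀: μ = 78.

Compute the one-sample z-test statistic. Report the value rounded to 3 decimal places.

test statistic = -0.225

SE = σ/√n = 9/√30 = 1.6432
z = (x̄−μ₀)/SE = (77.63−78)/1.6432 = -0.2252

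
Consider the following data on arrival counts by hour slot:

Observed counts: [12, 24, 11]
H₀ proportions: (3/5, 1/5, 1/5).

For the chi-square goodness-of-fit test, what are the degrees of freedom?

df = k − 1 = 3 − 1 = 2

degrees of freedom = 2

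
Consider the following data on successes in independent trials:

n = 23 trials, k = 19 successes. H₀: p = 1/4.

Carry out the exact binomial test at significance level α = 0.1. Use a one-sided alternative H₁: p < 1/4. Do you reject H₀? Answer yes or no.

reject H₀: no

Exact binomial: n=23, k=19, p₀=1/4=0.2500
P(X≤19) from Σ C(n,i)·p₀^i·(1−p₀)^(n−i)
p-value (one-sided, H₁ less) = 1.00000
At α=0.1: p ≥ α → fail to reject H₀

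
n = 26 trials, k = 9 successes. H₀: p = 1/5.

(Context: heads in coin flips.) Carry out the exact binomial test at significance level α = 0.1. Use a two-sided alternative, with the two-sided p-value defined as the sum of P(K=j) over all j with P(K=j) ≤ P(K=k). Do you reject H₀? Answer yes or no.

reject H₀: yes

Exact binomial: n=26, k=9, p₀=1/5=0.2000
P(X=j) = C(n,j)·p₀^j·(1−p₀)^(n−j); p = Σ P(X=j) over j with P(X=j) ≤ P(X=9)
p-value (two-sided) = 0.08191
At α=0.1: p < α → reject H₀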